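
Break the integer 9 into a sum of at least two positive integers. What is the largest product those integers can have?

27

Define P[k] = max over 1≤i<k of i · max(k−i, P[k−i]); the inner max lets the remainder stay uncut if that's better.
P[2] = 1*max(1,0) = 1*1 = 1
P[3] = 1*max(2,1) = 1*2 = 2
P[4] = 2*max(2,1) = 2*2 = 4
P[5] = 2*max(3,2) = 2*3 = 6
P[6] = 3*max(3,2) = 3*3 = 9
P[7] = 2*max(5,6) = 2*6 = 12
P[8] = 2*max(6,9) = 2*9 = 18
P[9] = 3*max(6,9) = 3*9 = 27
One optimal split: 3 + 3 + 3; product 3*3*3 = 27.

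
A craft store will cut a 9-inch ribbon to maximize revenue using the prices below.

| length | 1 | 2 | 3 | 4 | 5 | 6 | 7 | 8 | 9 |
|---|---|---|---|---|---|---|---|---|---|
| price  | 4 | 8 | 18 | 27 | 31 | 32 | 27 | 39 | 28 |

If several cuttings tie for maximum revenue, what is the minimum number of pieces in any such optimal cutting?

2

Build r[k] bottom-up: r[k] = max over allowed piece i of (p[i] + r[k−i]).
r[1] = 4
r[2] = max(4+4, 8+0) = 8
r[3] = max(4+8, 8+4, 18+0) = 18
r[4] = max(4+18, 8+8, 18+4, 27+0) = 27
r[5] = max(4+27, 8+18, 18+8, 27+4, 31+0) = 31
r[6] = max(4+31, 8+27, 18+18, 27+8, 31+4, 32+0) = 36
r[7] = max(4+36, 8+31, 18+27, …, 32+4, 27+0) = 45
r[8] = max(4+45, 8+36, 18+31, …, 27+4, 39+0) = 54
r[9] = max(4+54, 8+45, 18+36, …, 39+4, 28+0) = 58
Maximum revenue is ¢58.
Now minimize piece count subject to staying optimal: for each k, pieces[k] = 1 + min over i with p[i]+r[k−i]=r[k] of pieces[k−i].
pieces[6] = 2
pieces[7] = 2
pieces[8] = 2
pieces[9] = 2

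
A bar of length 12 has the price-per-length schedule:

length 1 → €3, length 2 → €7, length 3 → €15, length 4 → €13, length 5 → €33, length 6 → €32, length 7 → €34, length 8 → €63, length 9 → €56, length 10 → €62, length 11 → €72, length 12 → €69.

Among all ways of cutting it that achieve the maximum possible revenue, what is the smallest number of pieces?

3

Build r[k] bottom-up: r[k] = max over allowed piece i of (p[i] + r[k−i]).
r[1] = 3
r[2] = max(3+3, 7+0) = 7
r[3] = max(3+7, 7+3, 15+0) = 15
r[4] = max(3+15, 7+7, 15+3, 13+0) = 18
r[5] = max(3+18, 7+15, 15+7, 13+3, 33+0) = 33
r[6] = max(3+33, 7+18, 15+15, 13+7, 33+3, 32+0) = 36
r[7] = max(3+36, 7+33, 15+18, …, 32+3, 34+0) = 40
r[8] = max(3+40, 7+36, 15+33, …, 34+3, 63+0) = 63
r[9] = max(3+63, 7+40, 15+36, …, 63+3, 56+0) = 66
r[10] = max(3+66, 7+63, 15+40, …, 56+3, 62+0) = 70
r[11] = max(3+70, 7+66, 15+63, …, 62+3, 72+0) = 78
r[12] = max(3+78, 7+70, 15+66, …, 72+3, 69+0) = 81
Maximum revenue is €81.
Now minimize piece count subject to staying optimal: for each k, pieces[k] = 1 + min over i with p[i]+r[k−i]=r[k] of pieces[k−i].
pieces[9] = 2
pieces[10] = 2
pieces[11] = 2
pieces[12] = 3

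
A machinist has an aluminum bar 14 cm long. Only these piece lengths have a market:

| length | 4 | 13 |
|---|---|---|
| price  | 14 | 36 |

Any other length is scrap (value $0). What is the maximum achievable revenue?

42

Build f[k] bottom-up: f[k] = max over allowed piece i of (p[i] + f[k−i]).
f[1] = 0
f[2] = 0
f[3] = 0
f[4] = 14
f[5] = 14
f[6] = 14
f[7] = 14
f[8] = 28  (first piece 4, then f[4]=14)
f[9] = 28
f[10] = 28
f[11] = 28
f[12] = 42  (first piece 4, then f[8]=28)
f[13] = 42
f[14] = 42
One optimal cutting: pieces 4 + 4 + 4 with 2 cm of scrap → $42.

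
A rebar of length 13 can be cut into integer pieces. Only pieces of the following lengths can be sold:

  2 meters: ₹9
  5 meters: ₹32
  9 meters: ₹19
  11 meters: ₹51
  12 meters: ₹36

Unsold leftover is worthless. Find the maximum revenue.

73

Let f[k] be the best obtainable value from length k. For each k, try every first piece i and keep the best of price[i] + f[k−i].
f[1] = 0
f[2] = 9
f[3] = 9
f[4] = 18  (first piece 2, then f[2]=9)
f[5] = 32
f[6] = 32
f[7] = 41  (first piece 2, then f[5]=32)
f[8] = 41
f[9] = 50  (first piece 2, then f[7]=41)
f[10] = 64  (first piece 5, then f[5]=32)
f[11] = 64
f[12] = 73  (first piece 2, then f[10]=64)
f[13] = 73
One optimal cutting: pieces 5 + 5 + 2 with 1 meter of scrap → ₹73.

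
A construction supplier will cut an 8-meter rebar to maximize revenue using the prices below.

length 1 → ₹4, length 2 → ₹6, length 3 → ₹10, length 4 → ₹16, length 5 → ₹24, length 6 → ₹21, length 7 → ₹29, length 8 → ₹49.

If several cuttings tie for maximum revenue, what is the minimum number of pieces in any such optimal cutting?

1

Build r[k] bottom-up: r[k] = max over allowed piece i of (p[i] + r[k−i]).
r[1] = 4
r[2] = max(4+4, 6+0) = 8
r[3] = max(4+8, 6+4, 10+0) = 12
r[4] = max(4+12, 6+8, 10+4, 16+0) = 16
r[5] = max(4+16, 6+12, 10+8, 16+4, 24+0) = 24
r[6] = max(4+24, 6+16, 10+12, 16+8, 24+4, 21+0) = 28
r[7] = max(4+28, 6+24, 10+16, …, 21+4, 29+0) = 32
r[8] = max(4+32, 6+28, 10+24, …, 29+4, 49+0) = 49
Maximum revenue is ₹49.
Now minimize piece count subject to staying optimal: for each k, pieces[k] = 1 + min over i with p[i]+r[k−i]=r[k] of pieces[k−i].
pieces[5] = 1
pieces[6] = 2
pieces[7] = 3
pieces[8] = 1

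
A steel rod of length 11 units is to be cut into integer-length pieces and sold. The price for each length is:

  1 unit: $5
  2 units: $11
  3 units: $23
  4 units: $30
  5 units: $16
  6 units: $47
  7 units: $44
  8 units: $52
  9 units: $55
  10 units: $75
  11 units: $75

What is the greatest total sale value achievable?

Let v[k] be the best obtainable value from length k. For each k, try every first piece i and keep the best of price[i] + v[k−i].
v[1] = 5
v[2] = max(5+5, 11+0) = 11
v[3] = max(5+11, 11+5, 23+0) = 23
v[4] = max(5+23, 11+11, 23+5, 30+0) = 30
v[5] = max(5+30, 11+23, 23+11, 30+5, 16+0) = 35
v[6] = max(5+35, 11+30, 23+23, 30+11, 16+5, 47+0) = 47
v[7] = max(5+47, 11+35, 23+30, …, 47+5, 44+0) = 53
v[8] = max(5+53, 11+47, 23+35, …, 44+5, 52+0) = 60
v[9] = max(5+60, 11+53, 23+47, …, 52+5, 55+0) = 70
v[10] = max(5+70, 11+60, 23+53, …, 55+5, 75+0) = 77
v[11] = max(5+77, 11+70, 23+60, …, 75+5, 75+0) = 83
One optimal cutting: 4 + 4 + 3 → $30 + $30 + $23 = $83.

83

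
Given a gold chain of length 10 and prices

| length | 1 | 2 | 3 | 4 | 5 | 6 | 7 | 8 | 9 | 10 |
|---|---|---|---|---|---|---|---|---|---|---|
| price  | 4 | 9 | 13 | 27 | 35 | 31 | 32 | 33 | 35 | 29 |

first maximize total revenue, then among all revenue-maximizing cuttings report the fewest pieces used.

2

Consider every possible first cut. r[k] is the best of p[i]+r[k−i] over all sellable i≤k.
r[1] = 4
r[2] = 9
r[3] = 13  (first piece 1, then r[2]=9)
r[4] = 27
r[5] = 35
r[6] = 39  (first piece 1, then r[5]=35)
r[7] = 44  (first piece 2, then r[5]=35)
r[8] = 54  (first piece 4, then r[4]=27)
r[9] = 62  (first piece 4, then r[5]=35)
r[10] = 70  (first piece 5, then r[5]=35)
Maximum revenue is $70.
Now minimize piece count subject to staying optimal: for each k, pieces[k] = 1 + min over i with p[i]+r[k−i]=r[k] of pieces[k−i].
pieces[7] = 2
pieces[8] = 2
pieces[9] = 2
pieces[10] = 2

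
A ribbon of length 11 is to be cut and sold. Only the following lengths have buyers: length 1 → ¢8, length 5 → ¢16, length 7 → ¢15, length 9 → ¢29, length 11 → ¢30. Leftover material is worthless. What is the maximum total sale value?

88

Build best[k] bottom-up: best[k] = max over allowed piece i of (p[i] + best[k−i]).
best[1] = 8
best[2] = 16  (first piece 1, then best[1]=8)
best[3] = 24  (first piece 1, then best[2]=16)
best[4] = 32  (first piece 1, then best[3]=24)
best[5] = 40  (first piece 1, then best[4]=32)
best[6] = 48  (first piece 1, then best[5]=40)
best[7] = 56  (first piece 1, then best[6]=48)
best[8] = 64  (first piece 1, then best[7]=56)
best[9] = 72  (first piece 1, then best[8]=64)
best[10] = 80  (first piece 1, then best[9]=72)
best[11] = 88  (first piece 1, then best[10]=80)
One optimal cutting: 1 + 1 + 1 + 1 + 1 + 1 + 1 + 1 + 1 + 1 + 1 → ¢88.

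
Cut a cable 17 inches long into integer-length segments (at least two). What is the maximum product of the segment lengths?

Let prod[k] be the best product for length k (with at least one cut). For each first piece i, the rest contributes max(k−i, prod[k−i]).
Small cases: prod[2]=1, prod[3]=2, prod[4]=4, prod[5]=6, prod[6]=9, prod[7]=12, prod[8]=18, prod[9]=27, prod[10]=36, prod[11]=54, prod[12]=81.
prod[13] = 2×max(11,54) = 2×54 = 108
prod[14] = 2×max(12,81) = 2×81 = 162
prod[15] = 3×max(12,81) = 3×81 = 243
prod[16] = 2×max(14,162) = 2×162 = 324
prod[17] = 2×max(15,243) = 2×243 = 486
One optimal split: 3 + 3 + 3 + 3 + 3 + 2; product 3×3×3×3×3×2 = 486.

486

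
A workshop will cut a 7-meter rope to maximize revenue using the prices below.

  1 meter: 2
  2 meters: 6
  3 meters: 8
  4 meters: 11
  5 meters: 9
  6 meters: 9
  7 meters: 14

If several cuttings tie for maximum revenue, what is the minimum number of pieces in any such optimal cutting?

Consider every possible first cut. r[k] is the best of p[i]+r[k−i] over all sellable i≤k.
r[1] = 2
r[2] = 6
r[3] = 8  (first piece 1, then r[2]=6)
r[4] = 12  (first piece 2, then r[2]=6)
r[5] = 14  (first piece 1, then r[4]=12)
r[6] = 18  (first piece 2, then r[4]=12)
r[7] = 20  (first piece 1, then r[6]=18)
Maximum revenue is 20.
Now minimize piece count subject to staying optimal: for each k, pieces[k] = 1 + min over i with p[i]+r[k−i]=r[k] of pieces[k−i].
pieces[4] = 2
pieces[5] = 2
pieces[6] = 3
pieces[7] = 3

3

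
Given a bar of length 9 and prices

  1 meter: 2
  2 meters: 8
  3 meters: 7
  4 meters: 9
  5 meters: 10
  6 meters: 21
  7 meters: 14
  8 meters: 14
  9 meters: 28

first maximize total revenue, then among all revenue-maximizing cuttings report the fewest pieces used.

5

Consider every possible first cut. r[k] is the best of p[i]+r[k−i] over all sellable i≤k.
r[1] = 2
r[2] = 8
r[3] = 10  (first piece 1, then r[2]=8)
r[4] = 16  (first piece 2, then r[2]=8)
r[5] = 18  (first piece 1, then r[4]=16)
r[6] = 24  (first piece 2, then r[4]=16)
r[7] = 26  (first piece 1, then r[6]=24)
r[8] = 32  (first piece 2, then r[6]=24)
r[9] = 34  (first piece 1, then r[8]=32)
Maximum revenue is 34.
Now minimize piece count subject to staying optimal: for each k, pieces[k] = 1 + min over i with p[i]+r[k−i]=r[k] of pieces[k−i].
pieces[6] = 3
pieces[7] = 4
pieces[8] = 4
pieces[9] = 5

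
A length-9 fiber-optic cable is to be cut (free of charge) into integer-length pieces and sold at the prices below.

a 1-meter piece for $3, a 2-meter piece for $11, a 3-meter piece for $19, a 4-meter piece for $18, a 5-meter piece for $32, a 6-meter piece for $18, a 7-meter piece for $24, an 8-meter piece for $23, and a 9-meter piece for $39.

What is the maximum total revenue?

57

Let r[k] be the best obtainable value from length k. For each k, try every first piece i and keep the best of price[i] + r[k−i].
r[1] = 3
r[2] = max(3+3, 11+0) = 11
r[3] = max(3+11, 11+3, 19+0) = 19
r[4] = max(3+19, 11+11, 19+3, 18+0) = 22
r[5] = max(3+22, 11+19, 19+11, 18+3, 32+0) = 32
r[6] = max(3+32, 11+22, 19+19, 18+11, 32+3, 18+0) = 38
r[7] = max(3+38, 11+32, 19+22, …, 18+3, 24+0) = 43
r[8] = max(3+43, 11+38, 19+32, …, 24+3, 23+0) = 51
r[9] = max(3+51, 11+43, 19+38, …, 23+3, 39+0) = 57
One optimal cutting: 3 + 3 + 3 → $19 + $19 + $19 = $57.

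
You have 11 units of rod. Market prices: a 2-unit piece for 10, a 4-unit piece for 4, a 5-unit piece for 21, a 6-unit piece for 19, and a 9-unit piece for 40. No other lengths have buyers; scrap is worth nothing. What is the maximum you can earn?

51

Build f[k] bottom-up: f[k] = max over allowed piece i of (p[i] + f[k−i]).
f[1] = 0
f[2] = 10
f[3] = 10
f[4] = 20  (first piece 2, then f[2]=10)
f[5] = 21
f[6] = 30  (first piece 2, then f[4]=20)
f[7] = 31  (first piece 2, then f[5]=21)
f[8] = 40  (first piece 2, then f[6]=30)
f[9] = 41  (first piece 2, then f[7]=31)
f[10] = 50  (first piece 2, then f[8]=40)
f[11] = 51  (first piece 2, then f[9]=41)
One optimal cutting: 5 + 2 + 2 + 2 → 51.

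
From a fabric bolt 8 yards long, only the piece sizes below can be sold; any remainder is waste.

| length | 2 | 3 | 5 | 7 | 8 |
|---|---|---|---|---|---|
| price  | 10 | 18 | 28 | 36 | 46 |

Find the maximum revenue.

46

Build r[k] bottom-up: r[k] = max over allowed piece i of (p[i] + r[k−i]).
r[1] = 0
r[2] = 10
r[3] = max(10+0, 18+0) = 18
r[4] = max(10+10, 18+0) = 20
r[5] = max(10+18, 18+10, 28+0) = 28
r[6] = max(10+20, 18+18, 28+0) = 36
r[7] = max(10+28, 18+20, 28+10, 36+0) = 38
r[8] = max(10+36, 18+28, 28+18, 36+0, 46+0) = 46
One optimal cutting: 3 + 3 + 2 → $46.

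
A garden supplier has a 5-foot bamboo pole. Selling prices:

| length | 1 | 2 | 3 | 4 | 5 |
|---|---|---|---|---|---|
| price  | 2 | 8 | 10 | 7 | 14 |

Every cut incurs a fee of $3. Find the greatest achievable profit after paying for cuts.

Let r[k] be the best obtainable value from length k. For each k, try every first piece i and keep the best of price[i] + r[k−i] minus the 3 cut fee when i<k.
r[1] = 2
r[2] = max(2+2-3, 8+0) = 8
r[3] = max(2+8-3, 8+2-3, 10+0) = 10
r[4] = max(2+10-3, 8+8-3, 10+2-3, 7+0) = 13
r[5] = max(2+13-3, 8+10-3, 10+8-3, 7+2-3, 14+0) = 15
One optimal plan: pieces 3 + 2 (1 cut) → $18 − $3 = $15.

15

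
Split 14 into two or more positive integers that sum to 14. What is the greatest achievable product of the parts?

Let m[k] be the best product for length k (with at least one cut). For each first piece i, the rest contributes max(k−i, m[k−i]).
m[2] = 1*max(1,0) = 1*1 = 1
m[3] = 1*max(2,1) = 1*2 = 2
m[4] = 2*max(2,1) = 2*2 = 4
m[5] = 2*max(3,2) = 2*3 = 6
m[6] = 3*max(3,2) = 3*3 = 9
m[7] = 2*max(5,6) = 2*6 = 12
m[8] = 2*max(6,9) = 2*9 = 18
m[9] = 3*max(6,9) = 3*9 = 27
m[10] = 2*max(8,18) = 2*18 = 36
m[11] = 2*max(9,27) = 2*27 = 54
m[12] = 3*max(9,27) = 3*27 = 81
m[13] = 2*max(11,54) = 2*54 = 108
m[14] = 2*max(12,81) = 2*81 = 162
One optimal split: 3 + 3 + 3 + 3 + 2; product 3*3*3*3*2 = 162.

162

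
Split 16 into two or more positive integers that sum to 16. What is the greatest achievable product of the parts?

324

Let P[k] be the best product for length k (with at least one cut). For each first piece i, the rest contributes max(k−i, P[k−i]).
Small cases: P[2]=1, P[3]=2, P[4]=4, P[5]=6, P[6]=9, P[7]=12, P[8]=18.
P[9] = 3×max(6,9) = 3×9 = 27
P[10] = 2×max(8,18) = 2×18 = 36
P[11] = 2×max(9,27) = 2×27 = 54
P[12] = 3×max(9,27) = 3×27 = 81
P[13] = 2×max(11,54) = 2×54 = 108
P[14] = 2×max(12,81) = 2×81 = 162
P[15] = 3×max(12,81) = 3×81 = 243
P[16] = 2×max(14,162) = 2×162 = 324
One optimal split: 3 + 3 + 3 + 3 + 2 + 2; product 3×3×3×3×2×2 = 324.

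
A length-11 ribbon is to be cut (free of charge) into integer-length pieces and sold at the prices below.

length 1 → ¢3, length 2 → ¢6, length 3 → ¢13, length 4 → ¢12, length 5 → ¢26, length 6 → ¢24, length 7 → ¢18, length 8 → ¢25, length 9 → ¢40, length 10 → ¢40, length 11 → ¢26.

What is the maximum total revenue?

Build v[k] bottom-up: v[k] = max over allowed piece i of (p[i] + v[k−i]).
v[1] = 3
v[2] = max(3+3, 6+0) = 6
v[3] = max(3+6, 6+3, 13+0) = 13
v[4] = max(3+13, 6+6, 13+3, 12+0) = 16
v[5] = max(3+16, 6+13, 13+6, 12+3, 26+0) = 26
v[6] = max(3+26, 6+16, 13+13, 12+6, 26+3, 24+0) = 29
v[7] = max(3+29, 6+26, 13+16, …, 24+3, 18+0) = 32
v[8] = max(3+32, 6+29, 13+26, …, 18+3, 25+0) = 39
v[9] = max(3+39, 6+32, 13+29, …, 25+3, 40+0) = 42
v[10] = max(3+42, 6+39, 13+32, …, 40+3, 40+0) = 52
v[11] = max(3+52, 6+42, 13+39, …, 40+3, 26+0) = 55
One optimal cutting: 5 + 5 + 1 → ¢26 + ¢26 + ¢3 = ¢55.

55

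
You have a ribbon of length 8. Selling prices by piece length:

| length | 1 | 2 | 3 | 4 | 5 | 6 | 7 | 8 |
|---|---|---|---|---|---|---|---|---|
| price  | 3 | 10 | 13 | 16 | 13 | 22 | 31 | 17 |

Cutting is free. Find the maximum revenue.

Consider every possible first cut. best[k] is the best of p[i]+best[k−i] over all sellable i≤k.
best[1] = 3
best[2] = 10
best[3] = 13  (first piece 1, then best[2]=10)
best[4] = 20  (first piece 2, then best[2]=10)
best[5] = 23  (first piece 1, then best[4]=20)
best[6] = 30  (first piece 2, then best[4]=20)
best[7] = 33  (first piece 1, then best[6]=30)
best[8] = 40  (first piece 2, then best[6]=30)
One optimal cutting: 2 + 2 + 2 + 2 → ¢10 + ¢10 + ¢10 + ¢10 = ¢40.

40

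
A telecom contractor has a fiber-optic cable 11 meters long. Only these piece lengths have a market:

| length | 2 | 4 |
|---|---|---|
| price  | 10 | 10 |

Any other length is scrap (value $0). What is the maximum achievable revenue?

Build f[k] bottom-up: f[k] = max over allowed piece i of (p[i] + f[k−i]).
f[1] = 0
f[2] = 10
f[3] = 10
f[4] = max(10+10, 10+0) = 20
f[5] = max(10+10, 10+0) = 20
f[6] = max(10+20, 10+10) = 30
f[7] = max(10+20, 10+10) = 30
f[8] = max(10+30, 10+20) = 40
f[9] = max(10+30, 10+20) = 40
f[10] = max(10+40, 10+30) = 50
f[11] = max(10+40, 10+30) = 50
One optimal cutting: pieces 2 + 2 + 2 + 2 + 2 with 1 meter of scrap → $50.

50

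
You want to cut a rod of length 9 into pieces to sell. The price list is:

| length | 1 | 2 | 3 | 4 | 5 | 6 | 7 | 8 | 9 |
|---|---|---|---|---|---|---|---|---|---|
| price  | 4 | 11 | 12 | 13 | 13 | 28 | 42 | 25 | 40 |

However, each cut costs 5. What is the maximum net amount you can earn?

48

Let net[k] be the best obtainable value from length k. For each k, try every first piece i and keep the best of price[i] + net[k−i] minus the 5 cut fee when i<k.
net[1] = 4
net[2] = 11
net[3] = 12
net[4] = 17  (first piece 2, then net[2]=11)
net[5] = 18  (first piece 2, then net[3]=12)
net[6] = 28
net[7] = 42
net[8] = 41  (first piece 1, then net[7]=42)
net[9] = 48  (first piece 2, then net[7]=42)
One optimal plan: pieces 7 + 2 (1 cut) → 53 − 5 = 48.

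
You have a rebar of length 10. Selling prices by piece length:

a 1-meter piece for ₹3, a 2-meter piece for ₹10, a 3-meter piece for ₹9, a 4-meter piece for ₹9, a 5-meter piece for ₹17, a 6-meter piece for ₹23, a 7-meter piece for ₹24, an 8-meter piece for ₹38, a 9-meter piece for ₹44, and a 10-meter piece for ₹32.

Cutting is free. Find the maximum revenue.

50

Build r[k] bottom-up: r[k] = max over allowed piece i of (p[i] + r[k−i]).
r[1] = 3
r[2] = max(3+3, 10+0) = 10
r[3] = max(3+10, 10+3, 9+0) = 13
r[4] = max(3+13, 10+10, 9+3, 9+0) = 20
r[5] = max(3+20, 10+13, 9+10, 9+3, 17+0) = 23
r[6] = max(3+23, 10+20, 9+13, 9+10, 17+3, 23+0) = 30
r[7] = max(3+30, 10+23, 9+20, …, 23+3, 24+0) = 33
r[8] = max(3+33, 10+30, 9+23, …, 24+3, 38+0) = 40
r[9] = max(3+40, 10+33, 9+30, …, 38+3, 44+0) = 44
r[10] = max(3+44, 10+40, 9+33, …, 44+3, 32+0) = 50
One optimal cutting: 2 + 2 + 2 + 2 + 2 → ₹10 + ₹10 + ₹10 + ₹10 + ₹10 = ₹50.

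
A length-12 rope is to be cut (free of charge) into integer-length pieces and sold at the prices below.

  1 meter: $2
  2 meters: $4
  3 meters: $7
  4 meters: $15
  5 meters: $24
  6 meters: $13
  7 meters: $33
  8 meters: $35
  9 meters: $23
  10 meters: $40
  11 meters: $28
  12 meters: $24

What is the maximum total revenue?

Build r[k] bottom-up: r[k] = max over allowed piece i of (p[i] + r[k−i]).
r[1] = 2
r[2] = max(2+2, 4+0) = 4
r[3] = max(2+4, 4+2, 7+0) = 7
r[4] = max(2+7, 4+4, 7+2, 15+0) = 15
r[5] = max(2+15, 4+7, 7+4, 15+2, 24+0) = 24
r[6] = max(2+24, 4+15, 7+7, 15+4, 24+2, 13+0) = 26
r[7] = max(2+26, 4+24, 7+15, …, 13+2, 33+0) = 33
r[8] = max(2+33, 4+26, 7+24, …, 33+2, 35+0) = 35
r[9] = max(2+35, 4+33, 7+26, …, 35+2, 23+0) = 39
r[10] = max(2+39, 4+35, 7+33, …, 23+2, 40+0) = 48
r[11] = max(2+48, 4+39, 7+35, …, 40+2, 28+0) = 50
r[12] = max(2+50, 4+48, 7+39, …, 28+2, 24+0) = 57
One optimal cutting: 7 + 5 → $33 + $24 = $57.

57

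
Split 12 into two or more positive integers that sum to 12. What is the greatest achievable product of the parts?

Let m[k] be the best product for length k (with at least one cut). For each first piece i, the rest contributes max(k−i, m[k−i]).
m[2] = 1×max(1,0) = 1×1 = 1
m[3] = max(1×2, 2×1) = 2
m[4] = max(1×3, 2×2, 3×1) = 4
m[5] = max(1×4, 2×3, 3×2, 4×1) = 6
m[6] = max(1×6, 2×4, 3×3, 4×2, 5×1) = 9
m[7] = max(1×9, 2×6, 3×4, 4×3, 5×2, 6×1) = 12
m[8] = max(1×12, 2×9, 3×6, …, 6×2, 7×1) = 18
m[9] = max(1×18, 2×12, 3×9, …, 7×2, 8×1) = 27
m[10] = max(1×27, 2×18, 3×12, …, 8×2, 9×1) = 36
m[11] = max(1×36, 2×27, 3×18, …, 9×2, 10×1) = 54
m[12] = max(1×54, 2×36, 3×27, …, 10×2, 11×1) = 81
One optimal split: 3 + 3 + 3 + 3; product 3×3×3×3 = 81.

81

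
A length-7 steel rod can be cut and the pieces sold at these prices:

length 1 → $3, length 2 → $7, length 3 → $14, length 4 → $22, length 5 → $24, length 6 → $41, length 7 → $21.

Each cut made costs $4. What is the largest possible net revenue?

40

Let net[k] be the best obtainable value from length k. For each k, try every first piece i and keep the best of price[i] + net[k−i] minus the 4 cut fee when i<k.
net[1] = 3
net[2] = 7
net[3] = 14
net[4] = 22
net[5] = 24
net[6] = 41
net[7] = 40  (first piece 1, then net[6]=41)
One optimal plan: pieces 6 + 1 (1 cut) → $44 − $4 = $40.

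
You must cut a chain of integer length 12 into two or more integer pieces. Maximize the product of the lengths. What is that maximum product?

Define P[k] = max over 1≤i<k of i · max(k−i, P[k−i]); the inner max lets the remainder stay uncut if that's better.
P[2] = 1·max(1,0) = 1·1 = 1
P[3] = 1·max(2,1) = 1·2 = 2
P[4] = 2·max(2,1) = 2·2 = 4
P[5] = 2·max(3,2) = 2·3 = 6
P[6] = 3·max(3,2) = 3·3 = 9
P[7] = 2·max(5,6) = 2·6 = 12
P[8] = 2·max(6,9) = 2·9 = 18
P[9] = 3·max(6,9) = 3·9 = 27
P[10] = 2·max(8,18) = 2·18 = 36
P[11] = 2·max(9,27) = 2·27 = 54
P[12] = 3·max(9,27) = 3·27 = 81
One optimal split: 3 + 3 + 3 + 3; product 3·3·3·3 = 81.

81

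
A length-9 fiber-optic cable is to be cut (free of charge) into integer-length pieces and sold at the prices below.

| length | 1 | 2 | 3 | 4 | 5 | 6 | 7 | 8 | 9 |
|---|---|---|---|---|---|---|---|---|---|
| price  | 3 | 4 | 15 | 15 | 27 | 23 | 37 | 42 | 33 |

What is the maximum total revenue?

Consider every possible first cut. R[k] is the best of p[i]+R[k−i] over all sellable i≤k.
R[1] = 3
R[2] = 6  (first piece 1, then R[1]=3)
R[3] = 15
R[4] = 18  (first piece 1, then R[3]=15)
R[5] = 27
R[6] = 30  (first piece 1, then R[5]=27)
R[7] = 37
R[8] = 42  (first piece 3, then R[5]=27)
R[9] = 45  (first piece 1, then R[8]=42)
One optimal cutting: 5 + 3 + 1 → $27 + $15 + $3 = $45.

45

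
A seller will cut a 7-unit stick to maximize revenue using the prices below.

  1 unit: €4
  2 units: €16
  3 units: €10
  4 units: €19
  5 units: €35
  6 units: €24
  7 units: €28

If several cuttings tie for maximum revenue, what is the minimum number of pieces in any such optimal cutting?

4

Let r[k] be the best obtainable value from length k. For each k, try every first piece i and keep the best of price[i] + r[k−i].
r[1] = 4
r[2] = 16
r[3] = 20  (first piece 1, then r[2]=16)
r[4] = 32  (first piece 2, then r[2]=16)
r[5] = 36  (first piece 1, then r[4]=32)
r[6] = 48  (first piece 2, then r[4]=32)
r[7] = 52  (first piece 1, then r[6]=48)
Maximum revenue is €52.
Now minimize piece count subject to staying optimal: for each k, pieces[k] = 1 + min over i with p[i]+r[k−i]=r[k] of pieces[k−i].
pieces[4] = 2
pieces[5] = 3
pieces[6] = 3
pieces[7] = 4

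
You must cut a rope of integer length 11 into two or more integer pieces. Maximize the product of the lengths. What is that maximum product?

Fill g[k] for k=2..11: at each k try every first piece i and multiply by the better of (k−i) uncut or g[k−i].
g[2] = 1·max(1,0) = 1·1 = 1
g[3] = 1·max(2,1) = 1·2 = 2
g[4] = 2·max(2,1) = 2·2 = 4
g[5] = 2·max(3,2) = 2·3 = 6
g[6] = 3·max(3,2) = 3·3 = 9
g[7] = 2·max(5,6) = 2·6 = 12
g[8] = 2·max(6,9) = 2·9 = 18
g[9] = 3·max(6,9) = 3·9 = 27
g[10] = 2·max(8,18) = 2·18 = 36
g[11] = 2·max(9,27) = 2·27 = 54
One optimal split: 3 + 3 + 3 + 2; product 3·3·3·2 = 54.

54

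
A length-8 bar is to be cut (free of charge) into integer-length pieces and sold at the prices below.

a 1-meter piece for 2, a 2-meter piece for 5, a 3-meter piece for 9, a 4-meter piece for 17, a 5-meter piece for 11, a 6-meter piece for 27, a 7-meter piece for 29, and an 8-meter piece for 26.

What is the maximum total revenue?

34

Let best[k] be the best obtainable value from length k. For each k, try every first piece i and keep the best of price[i] + best[k−i].
best[1] = 2
best[2] = max(2+2, 5+0) = 5
best[3] = max(2+5, 5+2, 9+0) = 9
best[4] = max(2+9, 5+5, 9+2, 17+0) = 17
best[5] = max(2+17, 5+9, 9+5, 17+2, 11+0) = 19
best[6] = max(2+19, 5+17, 9+9, 17+5, 11+2, 27+0) = 27
best[7] = max(2+27, 5+19, 9+17, …, 27+2, 29+0) = 29
best[8] = max(2+29, 5+27, 9+19, …, 29+2, 26+0) = 34
One optimal cutting: 4 + 4 → 17 + 17 = 34.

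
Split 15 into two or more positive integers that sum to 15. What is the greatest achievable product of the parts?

243

Let f[k] be the best product for length k (with at least one cut). For each first piece i, the rest contributes max(k−i, f[k−i]).
f[2] = 1*max(1,0) = 1*1 = 1
f[3] = 1*max(2,1) = 1*2 = 2
f[4] = 2*max(2,1) = 2*2 = 4
f[5] = 2*max(3,2) = 2*3 = 6
f[6] = 3*max(3,2) = 3*3 = 9
f[7] = 2*max(5,6) = 2*6 = 12
f[8] = 2*max(6,9) = 2*9 = 18
f[9] = 3*max(6,9) = 3*9 = 27
f[10] = 2*max(8,18) = 2*18 = 36
f[11] = 2*max(9,27) = 2*27 = 54
f[12] = 3*max(9,27) = 3*27 = 81
f[13] = 2*max(11,54) = 2*54 = 108
f[14] = 2*max(12,81) = 2*81 = 162
f[15] = 3*max(12,81) = 3*81 = 243
One optimal split: 3 + 3 + 3 + 3 + 3; product 3*3*3*3*3 = 243.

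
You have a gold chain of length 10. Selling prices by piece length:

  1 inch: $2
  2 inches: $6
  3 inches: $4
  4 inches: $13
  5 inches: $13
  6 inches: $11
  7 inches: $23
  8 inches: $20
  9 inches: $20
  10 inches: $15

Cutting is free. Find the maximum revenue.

Let v[k] be the best obtainable value from length k. For each k, try every first piece i and keep the best of price[i] + v[k−i].
v[1] = 2
v[2] = 6
v[3] = 8  (first piece 1, then v[2]=6)
v[4] = 13
v[5] = 15  (first piece 1, then v[4]=13)
v[6] = 19  (first piece 2, then v[4]=13)
v[7] = 23
v[8] = 26  (first piece 4, then v[4]=13)
v[9] = 29  (first piece 2, then v[7]=23)
v[10] = 32  (first piece 2, then v[8]=26)
One optimal cutting: 4 + 4 + 2 → $13 + $13 + $6 = $32.

32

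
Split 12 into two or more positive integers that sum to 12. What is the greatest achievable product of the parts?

81

Define prod[k] = max over 1≤i<k of i · max(k−i, prod[k−i]); the inner max lets the remainder stay uncut if that's better.
Small cases: prod[2]=1, prod[3]=2, prod[4]=4, prod[5]=6.
prod[6] = max(1·6, 2·4, 3·3, 4·2, 5·1) = 9
prod[7] = max(1·9, 2·6, 3·4, 4·3, 5·2, 6·1) = 12
prod[8] = max(1·12, 2·9, 3·6, …, 6·2, 7·1) = 18
prod[9] = max(1·18, 2·12, 3·9, …, 7·2, 8·1) = 27
prod[10] = max(1·27, 2·18, 3·12, …, 8·2, 9·1) = 36
prod[11] = max(1·36, 2·27, 3·18, …, 9·2, 10·1) = 54
prod[12] = max(1·54, 2·36, 3·27, …, 10·2, 11·1) = 81
One optimal split: 3 + 3 + 3 + 3; product 3·3·3·3 = 81.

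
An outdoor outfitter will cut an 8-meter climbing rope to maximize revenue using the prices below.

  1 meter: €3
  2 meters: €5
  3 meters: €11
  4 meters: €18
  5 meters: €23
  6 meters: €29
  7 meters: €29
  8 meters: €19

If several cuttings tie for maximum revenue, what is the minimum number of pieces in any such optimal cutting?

2

Let r[k] be the best obtainable value from length k. For each k, try every first piece i and keep the best of price[i] + r[k−i].
r[1] = 3
r[2] = max(3+3, 5+0) = 6
r[3] = max(3+6, 5+3, 11+0) = 11
r[4] = max(3+11, 5+6, 11+3, 18+0) = 18
r[5] = max(3+18, 5+11, 11+6, 18+3, 23+0) = 23
r[6] = max(3+23, 5+18, 11+11, 18+6, 23+3, 29+0) = 29
r[7] = max(3+29, 5+23, 11+18, …, 29+3, 29+0) = 32
r[8] = max(3+32, 5+29, 11+23, …, 29+3, 19+0) = 36
Maximum revenue is €36.
Now minimize piece count subject to staying optimal: for each k, pieces[k] = 1 + min over i with p[i]+r[k−i]=r[k] of pieces[k−i].
pieces[5] = 1
pieces[6] = 1
pieces[7] = 2
pieces[8] = 2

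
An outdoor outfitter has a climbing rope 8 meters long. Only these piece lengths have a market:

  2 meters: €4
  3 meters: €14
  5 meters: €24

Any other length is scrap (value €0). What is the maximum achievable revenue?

Consider every possible first cut. best[k] is the best of p[i]+best[k−i] over all sellable i≤k.
best[1] = 0
best[2] = 4
best[3] = 14
best[4] = 14
best[5] = 24
best[6] = 28  (first piece 3, then best[3]=14)
best[7] = 28
best[8] = 38  (first piece 3, then best[5]=24)
One optimal cutting: 5 + 3 → €38.

38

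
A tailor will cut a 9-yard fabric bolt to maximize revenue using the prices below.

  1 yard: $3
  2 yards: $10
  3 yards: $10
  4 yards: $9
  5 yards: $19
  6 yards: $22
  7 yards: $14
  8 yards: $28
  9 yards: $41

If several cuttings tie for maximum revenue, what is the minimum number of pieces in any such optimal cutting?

5

Consider every possible first cut. r[k] is the best of p[i]+r[k−i] over all sellable i≤k.
r[1] = 3
r[2] = 10
r[3] = 13  (first piece 1, then r[2]=10)
r[4] = 20  (first piece 2, then r[2]=10)
r[5] = 23  (first piece 1, then r[4]=20)
r[6] = 30  (first piece 2, then r[4]=20)
r[7] = 33  (first piece 1, then r[6]=30)
r[8] = 40  (first piece 2, then r[6]=30)
r[9] = 43  (first piece 1, then r[8]=40)
Maximum revenue is $43.
Now minimize piece count subject to staying optimal: for each k, pieces[k] = 1 + min over i with p[i]+r[k−i]=r[k] of pieces[k−i].
pieces[6] = 3
pieces[7] = 4
pieces[8] = 4
pieces[9] = 5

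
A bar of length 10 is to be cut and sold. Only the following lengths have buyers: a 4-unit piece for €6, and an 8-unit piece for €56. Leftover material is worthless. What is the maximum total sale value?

Build best[k] bottom-up: best[k] = max over allowed piece i of (p[i] + best[k−i]).
best[1] = 0
best[2] = 0
best[3] = 0
best[4] = 6
best[5] = 6
best[6] = 6
best[7] = 6
best[8] = 56
best[9] = 56
best[10] = 56
One optimal cutting: pieces 8 with 2 units of scrap → €56.

56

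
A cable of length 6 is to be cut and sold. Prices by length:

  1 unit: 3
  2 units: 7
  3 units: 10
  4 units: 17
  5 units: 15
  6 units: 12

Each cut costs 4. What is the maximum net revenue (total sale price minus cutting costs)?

20

Build v[k] bottom-up: v[k] = max over allowed piece i of (p[i] + v[k−i]) − 4 per cut.
v[1] = 3
v[2] = max(3+3-4, 7+0) = 7
v[3] = max(3+7-4, 7+3-4, 10+0) = 10
v[4] = max(3+10-4, 7+7-4, 10+3-4, 17+0) = 17
v[5] = max(3+17-4, 7+10-4, 10+7-4, 17+3-4, 15+0) = 16
v[6] = max(3+16-4, 7+17-4, 10+10-4, 17+7-4, 15+3-4, 12+0) = 20
One optimal plan: pieces 4 + 2 (1 cut) → 24 − 4 = 20.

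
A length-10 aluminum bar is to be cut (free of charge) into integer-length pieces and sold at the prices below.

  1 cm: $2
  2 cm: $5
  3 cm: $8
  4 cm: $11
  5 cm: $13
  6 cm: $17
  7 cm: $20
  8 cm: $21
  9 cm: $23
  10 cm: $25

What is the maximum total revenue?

28

Let v[k] be the best obtainable value from length k. For each k, try every first piece i and keep the best of price[i] + v[k−i].
v[1] = 2
v[2] = 5
v[3] = 8
v[4] = 11
v[5] = 13  (first piece 1, then v[4]=11)
v[6] = 17
v[7] = 20
v[8] = 22  (first piece 1, then v[7]=20)
v[9] = 25  (first piece 2, then v[7]=20)
v[10] = 28  (first piece 3, then v[7]=20)
One optimal cutting: 7 + 3 → $20 + $8 = $28.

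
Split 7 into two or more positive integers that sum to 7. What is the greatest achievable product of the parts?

Fill g[k] for k=2..7: at each k try every first piece i and multiply by the better of (k−i) uncut or g[k−i].
g[2] = 1×max(1,0) = 1×1 = 1
g[3] = 1×max(2,1) = 1×2 = 2
g[4] = 2×max(2,1) = 2×2 = 4
g[5] = 2×max(3,2) = 2×3 = 6
g[6] = 3×max(3,2) = 3×3 = 9
g[7] = 2×max(5,6) = 2×6 = 12
One optimal split: 3 + 2 + 2; product 3×2×2 = 12.

12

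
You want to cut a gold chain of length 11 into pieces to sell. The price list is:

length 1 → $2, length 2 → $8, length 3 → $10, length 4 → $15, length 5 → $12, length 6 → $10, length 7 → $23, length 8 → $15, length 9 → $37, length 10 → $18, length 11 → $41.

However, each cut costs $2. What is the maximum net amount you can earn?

Let net[k] be the best obtainable value from length k. For each k, try every first piece i and keep the best of price[i] + net[k−i] minus the 2 cut fee when i<k.
net[1] = 2
net[2] = max(2+2-2, 8+0) = 8
net[3] = max(2+8-2, 8+2-2, 10+0) = 10
net[4] = max(2+10-2, 8+8-2, 10+2-2, 15+0) = 15
net[5] = max(2+15-2, 8+10-2, 10+8-2, 15+2-2, 12+0) = 16
net[6] = max(2+16-2, 8+15-2, 10+10-2, 15+8-2, 12+2-2, 10+0) = 21
net[7] = max(2+21-2, 8+16-2, 10+15-2, …, 10+2-2, 23+0) = 23
net[8] = max(2+23-2, 8+21-2, 10+16-2, …, 23+2-2, 15+0) = 28
net[9] = max(2+28-2, 8+23-2, 10+21-2, …, 15+2-2, 37+0) = 37
net[10] = max(2+37-2, 8+28-2, 10+23-2, …, 37+2-2, 18+0) = 37
net[11] = max(2+37-2, 8+37-2, 10+28-2, …, 18+2-2, 41+0) = 43
One optimal plan: pieces 9 + 2 (1 cut) → $45 − $2 = $43.

43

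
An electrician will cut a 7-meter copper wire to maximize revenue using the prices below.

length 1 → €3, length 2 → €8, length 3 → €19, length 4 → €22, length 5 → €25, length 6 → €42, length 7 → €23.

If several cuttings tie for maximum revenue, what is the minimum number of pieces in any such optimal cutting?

Let r[k] be the best obtainable value from length k. For each k, try every first piece i and keep the best of price[i] + r[k−i].
r[1] = 3
r[2] = 8
r[3] = 19
r[4] = 22  (first piece 1, then r[3]=19)
r[5] = 27  (first piece 2, then r[3]=19)
r[6] = 42
r[7] = 45  (first piece 1, then r[6]=42)
Maximum revenue is €45.
Now minimize piece count subject to staying optimal: for each k, pieces[k] = 1 + min over i with p[i]+r[k−i]=r[k] of pieces[k−i].
pieces[4] = 1
pieces[5] = 2
pieces[6] = 1
pieces[7] = 2

2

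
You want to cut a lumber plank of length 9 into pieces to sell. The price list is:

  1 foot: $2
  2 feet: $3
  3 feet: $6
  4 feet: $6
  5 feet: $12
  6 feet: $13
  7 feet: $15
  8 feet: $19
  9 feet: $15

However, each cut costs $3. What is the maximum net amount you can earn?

18

Build v[k] bottom-up: v[k] = max over allowed piece i of (p[i] + v[k−i]) − 3 per cut.
v[1] = 2
v[2] = 3
v[3] = 6
v[4] = 6
v[5] = 12
v[6] = 13
v[7] = 15
v[8] = 19
v[9] = 18  (first piece 1, then v[8]=19)
One optimal plan: pieces 8 + 1 (1 cut) → $21 − $3 = $18.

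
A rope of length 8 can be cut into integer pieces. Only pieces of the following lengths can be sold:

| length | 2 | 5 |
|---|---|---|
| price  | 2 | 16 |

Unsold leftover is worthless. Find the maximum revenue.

Build r[k] bottom-up: r[k] = max over allowed piece i of (p[i] + r[k−i]).
r[1] = 0
r[2] = 2
r[3] = 2
r[4] = 4  (first piece 2, then r[2]=2)
r[5] = max(2+2, 16+0) = 16
r[6] = max(2+4, 16+0) = 16
r[7] = max(2+16, 16+2) = 18
r[8] = max(2+16, 16+2) = 18
One optimal cutting: pieces 5 + 2 with 1 meter of scrap → €18.

18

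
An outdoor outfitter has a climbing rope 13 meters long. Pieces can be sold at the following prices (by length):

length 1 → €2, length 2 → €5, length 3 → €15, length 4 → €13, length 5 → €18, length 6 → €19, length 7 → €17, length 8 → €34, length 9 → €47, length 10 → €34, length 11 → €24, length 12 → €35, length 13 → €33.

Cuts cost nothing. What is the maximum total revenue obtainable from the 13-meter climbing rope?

64

Let v[k] be the best obtainable value from length k. For each k, try every first piece i and keep the best of price[i] + v[k−i].
v[1] = 2
v[2] = max(2+2, 5+0) = 5
v[3] = max(2+5, 5+2, 15+0) = 15
v[4] = max(2+15, 5+5, 15+2, 13+0) = 17
v[5] = max(2+17, 5+15, 15+5, 13+2, 18+0) = 20
v[6] = max(2+20, 5+17, 15+15, 13+5, 18+2, 19+0) = 30
v[7] = max(2+30, 5+20, 15+17, …, 19+2, 17+0) = 32
v[8] = max(2+32, 5+30, 15+20, …, 17+2, 34+0) = 35
v[9] = max(2+35, 5+32, 15+30, …, 34+2, 47+0) = 47
v[10] = max(2+47, 5+35, 15+32, …, 47+2, 34+0) = 49
v[11] = max(2+49, 5+47, 15+35, …, 34+2, 24+0) = 52
v[12] = max(2+52, 5+49, 15+47, …, 24+2, 35+0) = 62
v[13] = max(2+62, 5+52, 15+49, …, 35+2, 33+0) = 64
One optimal cutting: 9 + 3 + 1 → €47 + €15 + €2 = €64.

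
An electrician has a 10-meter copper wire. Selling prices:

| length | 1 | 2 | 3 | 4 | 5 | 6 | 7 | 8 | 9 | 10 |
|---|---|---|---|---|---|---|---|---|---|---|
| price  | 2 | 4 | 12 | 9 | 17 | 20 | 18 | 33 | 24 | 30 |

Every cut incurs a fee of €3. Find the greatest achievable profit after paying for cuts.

34

Let net[k] be the best obtainable value from length k. For each k, try every first piece i and keep the best of price[i] + net[k−i] minus the 3 cut fee when i<k.
net[1] = 2
net[2] = max(2+2-3, 4+0) = 4
net[3] = max(2+4-3, 4+2-3, 12+0) = 12
net[4] = max(2+12-3, 4+4-3, 12+2-3, 9+0) = 11
net[5] = max(2+11-3, 4+12-3, 12+4-3, 9+2-3, 17+0) = 17
net[6] = max(2+17-3, 4+11-3, 12+12-3, 9+4-3, 17+2-3, 20+0) = 21
net[7] = max(2+21-3, 4+17-3, 12+11-3, …, 20+2-3, 18+0) = 20
net[8] = max(2+20-3, 4+21-3, 12+17-3, …, 18+2-3, 33+0) = 33
net[9] = max(2+33-3, 4+20-3, 12+21-3, …, 33+2-3, 24+0) = 32
net[10] = max(2+32-3, 4+33-3, 12+20-3, …, 24+2-3, 30+0) = 34
One optimal plan: pieces 8 + 2 (1 cut) → €37 − €3 = €34.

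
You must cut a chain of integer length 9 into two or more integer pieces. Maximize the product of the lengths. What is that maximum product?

Define g[k] = max over 1≤i<k of i · max(k−i, g[k−i]); the inner max lets the remainder stay uncut if that's better.
g[2] = 1*max(1,0) = 1*1 = 1
g[3] = max(1*2, 2*1) = 2
g[4] = max(1*3, 2*2, 3*1) = 4
g[5] = max(1*4, 2*3, 3*2, 4*1) = 6
g[6] = max(1*6, 2*4, 3*3, 4*2, 5*1) = 9
g[7] = max(1*9, 2*6, 3*4, 4*3, 5*2, 6*1) = 12
g[8] = max(1*12, 2*9, 3*6, …, 6*2, 7*1) = 18
g[9] = max(1*18, 2*12, 3*9, …, 7*2, 8*1) = 27
One optimal split: 3 + 3 + 3; product 3*3*3 = 27.

27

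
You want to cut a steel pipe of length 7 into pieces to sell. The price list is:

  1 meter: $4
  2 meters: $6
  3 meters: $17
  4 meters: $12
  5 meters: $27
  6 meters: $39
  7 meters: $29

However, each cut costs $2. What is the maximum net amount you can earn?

41

Let net[k] be the best obtainable value from length k. For each k, try every first piece i and keep the best of price[i] + net[k−i] minus the 2 cut fee when i<k.
net[1] = 4
net[2] = max(4+4-2, 6+0) = 6
net[3] = max(4+6-2, 6+4-2, 17+0) = 17
net[4] = max(4+17-2, 6+6-2, 17+4-2, 12+0) = 19
net[5] = max(4+19-2, 6+17-2, 17+6-2, 12+4-2, 27+0) = 27
net[6] = max(4+27-2, 6+19-2, 17+17-2, 12+6-2, 27+4-2, 39+0) = 39
net[7] = max(4+39-2, 6+27-2, 17+19-2, …, 39+4-2, 29+0) = 41
One optimal plan: pieces 6 + 1 (1 cut) → $43 − $2 = $41.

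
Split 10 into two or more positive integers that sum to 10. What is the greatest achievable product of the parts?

Fill P[k] for k=2..10: at each k try every first piece i and multiply by the better of (k−i) uncut or P[k−i].
Small cases: P[2]=1.
P[3] = 1·max(2,1) = 1·2 = 2
P[4] = 2·max(2,1) = 2·2 = 4
P[5] = 2·max(3,2) = 2·3 = 6
P[6] = 3·max(3,2) = 3·3 = 9
P[7] = 2·max(5,6) = 2·6 = 12
P[8] = 2·max(6,9) = 2·9 = 18
P[9] = 3·max(6,9) = 3·9 = 27
P[10] = 2·max(8,18) = 2·18 = 36
One optimal split: 3 + 3 + 2 + 2; product 3·3·2·2 = 36.

36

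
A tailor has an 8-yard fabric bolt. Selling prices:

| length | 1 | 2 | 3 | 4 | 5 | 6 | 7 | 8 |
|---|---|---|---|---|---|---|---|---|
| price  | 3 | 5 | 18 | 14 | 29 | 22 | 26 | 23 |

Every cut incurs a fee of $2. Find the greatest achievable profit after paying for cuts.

Build v[k] bottom-up: v[k] = max over allowed piece i of (p[i] + v[k−i]) − 2 per cut.
v[1] = 3
v[2] = max(3+3-2, 5+0) = 5
v[3] = max(3+5-2, 5+3-2, 18+0) = 18
v[4] = max(3+18-2, 5+5-2, 18+3-2, 14+0) = 19
v[5] = max(3+19-2, 5+18-2, 18+5-2, 14+3-2, 29+0) = 29
v[6] = max(3+29-2, 5+19-2, 18+18-2, 14+5-2, 29+3-2, 22+0) = 34
v[7] = max(3+34-2, 5+29-2, 18+19-2, …, 22+3-2, 26+0) = 35
v[8] = max(3+35-2, 5+34-2, 18+29-2, …, 26+3-2, 23+0) = 45
One optimal plan: pieces 5 + 3 (1 cut) → $47 − $2 = $45.

45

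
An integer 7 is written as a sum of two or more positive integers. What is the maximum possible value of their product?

12

Fill prod[k] for k=2..7: at each k try every first piece i and multiply by the better of (k−i) uncut or prod[k−i].
prod[2] = 1*max(1,0) = 1*1 = 1
prod[3] = max(1*2, 2*1) = 2
prod[4] = max(1*3, 2*2, 3*1) = 4
prod[5] = max(1*4, 2*3, 3*2, 4*1) = 6
prod[6] = max(1*6, 2*4, 3*3, 4*2, 5*1) = 9
prod[7] = max(1*9, 2*6, 3*4, 4*3, 5*2, 6*1) = 12
One optimal split: 3 + 2 + 2; product 3*2*2 = 12.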